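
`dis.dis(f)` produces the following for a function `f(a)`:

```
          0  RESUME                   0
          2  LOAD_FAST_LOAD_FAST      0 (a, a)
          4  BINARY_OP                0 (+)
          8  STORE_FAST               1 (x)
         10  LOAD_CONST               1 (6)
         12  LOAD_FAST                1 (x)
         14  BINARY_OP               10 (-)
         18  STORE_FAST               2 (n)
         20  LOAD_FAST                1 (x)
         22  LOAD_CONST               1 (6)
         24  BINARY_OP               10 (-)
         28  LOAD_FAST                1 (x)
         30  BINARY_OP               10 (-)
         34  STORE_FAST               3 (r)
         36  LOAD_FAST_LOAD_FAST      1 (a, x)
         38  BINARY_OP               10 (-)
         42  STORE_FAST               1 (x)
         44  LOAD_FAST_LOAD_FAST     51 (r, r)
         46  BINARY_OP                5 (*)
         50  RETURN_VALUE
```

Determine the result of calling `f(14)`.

LOAD_FAST_LOAD_FAST a,a → push 14,14. Stack: [14, 14]
BINARY_OP + → 14 + 14 = 28. Stack: [28]
STORE_FAST x → x=28. Stack: []
LOAD_CONST → push 6. Stack: [6]
LOAD_FAST x → push 28. Stack: [6, 28]
BINARY_OP - → 6 - 28 = -22. Stack: [-22]
STORE_FAST n → n=-22. Stack: []
LOAD_FAST x → push 28. Stack: [28]
LOAD_CONST → push 6. Stack: [28, 6]
BINARY_OP - → 28 - 6 = 22. Stack: [22]
LOAD_FAST x → push 28. Stack: [22, 28]
BINARY_OP - → 22 - 28 = -6. Stack: [-6]
STORE_FAST r → r=-6. Stack: []
LOAD_FAST_LOAD_FAST a,x → push 14,28. Stack: [14, 28]
BINARY_OP - → 14 - 28 = -14. Stack: [-14]
STORE_FAST x → x=-14. Stack: []
LOAD_FAST_LOAD_FAST r,r → push -6,-6. Stack: [-6, -6]
BINARY_OP * → -6 * -6 = 36. Stack: [36]
RETURN_VALUE → return 36.

36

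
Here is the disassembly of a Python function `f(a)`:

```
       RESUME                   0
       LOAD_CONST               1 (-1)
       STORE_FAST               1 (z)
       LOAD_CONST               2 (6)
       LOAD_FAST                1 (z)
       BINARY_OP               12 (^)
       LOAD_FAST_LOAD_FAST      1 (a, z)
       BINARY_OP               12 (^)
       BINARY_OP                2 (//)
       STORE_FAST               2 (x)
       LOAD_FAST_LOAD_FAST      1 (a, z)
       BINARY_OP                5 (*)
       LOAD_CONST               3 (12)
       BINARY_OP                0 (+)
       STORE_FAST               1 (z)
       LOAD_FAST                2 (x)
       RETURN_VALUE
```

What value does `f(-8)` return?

-1

LOAD_CONST → push -1. Stack: [-1]
STORE_FAST z → z=-1. Stack: []
LOAD_CONST → push 6. Stack: [6]
LOAD_FAST z → push -1. Stack: [6, -1]
BINARY_OP ^ → 6 ^ -1 = -7. Stack: [-7]
LOAD_FAST_LOAD_FAST a,z → push -8,-1. Stack: [-7, -8, -1]
BINARY_OP ^ → -8 ^ -1 = 7. Stack: [-7, 7]
BINARY_OP // → -7 // 7 = -1. Stack: [-1]
STORE_FAST x → x=-1. Stack: []
LOAD_FAST_LOAD_FAST a,z → push -8,-1. Stack: [-8, -1]
BINARY_OP * → -8 * -1 = 8. Stack: [8]
LOAD_CONST → push 12. Stack: [8, 12]
BINARY_OP + → 8 + 12 = 20. Stack: [20]
STORE_FAST z → z=20. Stack: []
LOAD_FAST x → push -1. Stack: [-1]
RETURN_VALUE → return -1.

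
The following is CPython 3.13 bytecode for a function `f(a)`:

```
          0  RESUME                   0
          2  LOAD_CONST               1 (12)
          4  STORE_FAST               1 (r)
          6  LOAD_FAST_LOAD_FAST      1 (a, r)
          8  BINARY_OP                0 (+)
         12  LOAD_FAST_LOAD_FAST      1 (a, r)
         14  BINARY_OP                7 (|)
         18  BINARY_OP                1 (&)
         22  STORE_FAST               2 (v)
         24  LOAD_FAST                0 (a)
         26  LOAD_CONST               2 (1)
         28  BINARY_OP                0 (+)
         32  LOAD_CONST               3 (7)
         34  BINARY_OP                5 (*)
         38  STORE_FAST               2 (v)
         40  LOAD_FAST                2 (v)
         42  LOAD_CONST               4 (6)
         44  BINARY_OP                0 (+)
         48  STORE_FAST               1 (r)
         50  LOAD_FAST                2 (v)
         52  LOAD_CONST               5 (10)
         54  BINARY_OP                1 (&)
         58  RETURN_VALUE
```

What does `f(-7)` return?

2

LOAD_CONST → push 12. Stack: [12]
STORE_FAST r → r=12. Stack: []
LOAD_FAST_LOAD_FAST a,r → push -7,12. Stack: [-7, 12]
BINARY_OP + → -7 + 12 = 5. Stack: [5]
LOAD_FAST_LOAD_FAST a,r → push -7,12. Stack: [5, -7, 12]
BINARY_OP | → -7 | 12 = -3. Stack: [5, -3]
BINARY_OP & → 5 & -3 = 5. Stack: [5]
STORE_FAST v → v=5. Stack: []
LOAD_FAST a → push -7. Stack: [-7]
LOAD_CONST → push 1. Stack: [-7, 1]
BINARY_OP + → -7 + 1 = -6. Stack: [-6]
LOAD_CONST → push 7. Stack: [-6, 7]
BINARY_OP * → -6 * 7 = -42. Stack: [-42]
STORE_FAST v → v=-42. Stack: []
LOAD_FAST v → push -42. Stack: [-42]
LOAD_CONST → push 6. Stack: [-42, 6]
BINARY_OP + → -42 + 6 = -36. Stack: [-36]
STORE_FAST r → r=-36. Stack: []
LOAD_FAST v → push -42. Stack: [-42]
LOAD_CONST → push 10. Stack: [-42, 10]
BINARY_OP & → -42 & 10 = 2. Stack: [2]
RETURN_VALUE → return 2.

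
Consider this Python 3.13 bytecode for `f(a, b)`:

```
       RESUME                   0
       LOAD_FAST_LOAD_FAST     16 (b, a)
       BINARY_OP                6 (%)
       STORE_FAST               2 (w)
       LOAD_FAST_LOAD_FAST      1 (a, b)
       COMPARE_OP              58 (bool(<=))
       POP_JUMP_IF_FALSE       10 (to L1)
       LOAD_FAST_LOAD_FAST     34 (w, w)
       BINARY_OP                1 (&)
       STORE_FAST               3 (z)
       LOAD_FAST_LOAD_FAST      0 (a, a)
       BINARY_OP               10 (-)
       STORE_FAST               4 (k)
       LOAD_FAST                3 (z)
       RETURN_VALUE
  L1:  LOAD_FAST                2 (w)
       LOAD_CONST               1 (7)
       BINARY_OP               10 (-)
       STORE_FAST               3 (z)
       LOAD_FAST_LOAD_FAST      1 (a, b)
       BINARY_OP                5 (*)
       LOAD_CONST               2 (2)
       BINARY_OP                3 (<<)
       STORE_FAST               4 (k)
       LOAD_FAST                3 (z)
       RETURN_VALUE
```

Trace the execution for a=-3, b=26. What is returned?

-1

LOAD_FAST_LOAD_FAST b,a → push 26,-3. Stack: [26, -3]
BINARY_OP % → 26 % -3 = -1. Stack: [-1]
STORE_FAST w → w=-1. Stack: []
LOAD_FAST_LOAD_FAST a,b → push -3,26. Stack: [-3, 26]
COMPARE_OP bool(<=) → -3 vs 26 = True. Stack: [True]
POP_JUMP_IF_FALSE → pop True; no jump. Stack: []
LOAD_FAST_LOAD_FAST w,w → push -1,-1. Stack: [-1, -1]
BINARY_OP & → -1 & -1 = -1. Stack: [-1]
STORE_FAST z → z=-1. Stack: []
LOAD_FAST_LOAD_FAST a,a → push -3,-3. Stack: [-3, -3]
BINARY_OP - → -3 - -3 = 0. Stack: [0]
STORE_FAST k → k=0. Stack: []
LOAD_FAST z → push -1. Stack: [-1]
RETURN_VALUE → return -1.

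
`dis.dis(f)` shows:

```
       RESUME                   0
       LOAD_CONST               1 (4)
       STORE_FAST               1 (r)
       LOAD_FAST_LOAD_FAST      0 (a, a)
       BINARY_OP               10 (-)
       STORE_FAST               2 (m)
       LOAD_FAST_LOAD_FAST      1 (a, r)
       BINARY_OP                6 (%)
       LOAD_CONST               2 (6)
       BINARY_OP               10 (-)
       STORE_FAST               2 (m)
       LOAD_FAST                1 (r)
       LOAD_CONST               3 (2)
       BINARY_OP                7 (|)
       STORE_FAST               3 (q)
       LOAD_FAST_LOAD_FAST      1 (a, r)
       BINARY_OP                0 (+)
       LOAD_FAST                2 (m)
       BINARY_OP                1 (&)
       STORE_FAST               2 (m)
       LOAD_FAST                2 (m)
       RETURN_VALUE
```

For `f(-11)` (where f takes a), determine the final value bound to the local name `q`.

6

LOAD_CONST → push 4. Stack: [4]
STORE_FAST r → r=4. Stack: []
LOAD_FAST_LOAD_FAST a,a → push -11,-11. Stack: [-11, -11]
BINARY_OP - → -11 - -11 = 0. Stack: [0]
STORE_FAST m → m=0. Stack: []
LOAD_FAST_LOAD_FAST a,r → push -11,4. Stack: [-11, 4]
BINARY_OP % → -11 % 4 = 1. Stack: [1]
LOAD_CONST → push 6. Stack: [1, 6]
BINARY_OP - → 1 - 6 = -5. Stack: [-5]
STORE_FAST m → m=-5. Stack: []
LOAD_FAST r → push 4. Stack: [4]
LOAD_CONST → push 2. Stack: [4, 2]
BINARY_OP | → 4 | 2 = 6. Stack: [6]
STORE_FAST q → q=6. Stack: []
LOAD_FAST_LOAD_FAST a,r → push -11,4. Stack: [-11, 4]
BINARY_OP + → -11 + 4 = -7. Stack: [-7]
LOAD_FAST m → push -5. Stack: [-7, -5]
BINARY_OP & → -7 & -5 = -7. Stack: [-7]
STORE_FAST m → m=-7. Stack: []
LOAD_FAST m → push -7. Stack: [-7]
RETURN_VALUE → return -7.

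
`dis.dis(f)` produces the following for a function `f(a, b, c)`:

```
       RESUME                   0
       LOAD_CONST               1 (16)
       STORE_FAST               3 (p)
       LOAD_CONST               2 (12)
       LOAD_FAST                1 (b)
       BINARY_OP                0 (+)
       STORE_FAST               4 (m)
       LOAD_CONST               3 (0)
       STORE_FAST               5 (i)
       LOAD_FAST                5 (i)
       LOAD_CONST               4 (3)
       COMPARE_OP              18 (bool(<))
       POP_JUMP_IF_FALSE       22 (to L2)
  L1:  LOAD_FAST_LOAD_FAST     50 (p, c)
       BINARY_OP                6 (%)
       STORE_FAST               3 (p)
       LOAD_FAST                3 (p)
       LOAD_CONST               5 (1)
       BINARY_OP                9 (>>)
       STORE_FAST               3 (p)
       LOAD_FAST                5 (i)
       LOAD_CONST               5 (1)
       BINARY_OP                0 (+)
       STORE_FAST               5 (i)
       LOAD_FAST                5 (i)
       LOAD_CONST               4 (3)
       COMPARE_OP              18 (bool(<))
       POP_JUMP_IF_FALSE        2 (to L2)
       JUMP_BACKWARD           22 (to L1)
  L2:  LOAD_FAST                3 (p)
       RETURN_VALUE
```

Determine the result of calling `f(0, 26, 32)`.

2

LOAD_CONST → push 16. Stack: [16]
STORE_FAST p → p=16. Stack: []
LOAD_CONST → push 12. Stack: [12]
LOAD_FAST b → push 26. Stack: [12, 26]
BINARY_OP + → 12 + 26 = 38. Stack: [38]
STORE_FAST m → m=38. Stack: []
LOAD_CONST → push 0. Stack: [0]
STORE_FAST i → i=0. Stack: []
LOAD_FAST i → push 0. Stack: [0]
LOAD_CONST → push 3. Stack: [0, 3]
COMPARE_OP bool(<) → 0 vs 3 = True. Stack: [True]
POP_JUMP_IF_FALSE → pop True; no jump. Stack: []
LOAD_FAST_LOAD_FAST p,c → push 16,32. Stack: [16, 32]
BINARY_OP % → 16 % 32 = 16. Stack: [16]
STORE_FAST p → p=16. Stack: []
LOAD_FAST p → push 16. Stack: [16]
LOAD_CONST → push 1. Stack: [16, 1]
BINARY_OP >> → 16 >> 1 = 8. Stack: [8]
STORE_FAST p → p=8. Stack: []
LOAD_FAST i → push 0. Stack: [0]
LOAD_CONST → push 1. Stack: [0, 1]
BINARY_OP + → 0 + 1 = 1. Stack: [1]
STORE_FAST i → i=1. Stack: []
LOAD_FAST i → push 1. Stack: [1]
LOAD_CONST → push 3. Stack: [1, 3]
COMPARE_OP bool(<) → 1 vs 3 = True. Stack: [True]
POP_JUMP_IF_FALSE → pop True; no jump. Stack: []
LOAD_FAST_LOAD_FAST p,c → push 8,32. Stack: [8, 32]
BINARY_OP % → 8 % 32 = 8. Stack: [8]
STORE_FAST p → p=8. Stack: []
LOAD_FAST p → push 8. Stack: [8]
LOAD_CONST → push 1. Stack: [8, 1]
BINARY_OP >> → 8 >> 1 = 4. Stack: [4]
STORE_FAST p → p=4. Stack: []
LOAD_FAST i → push 1. Stack: [1]
LOAD_CONST → push 1. Stack: [1, 1]
BINARY_OP + → 1 + 1 = 2. Stack: [2]
STORE_FAST i → i=2. Stack: []
LOAD_FAST i → push 2. Stack: [2]
LOAD_CONST → push 3. Stack: [2, 3]
COMPARE_OP bool(<) → 2 vs 3 = True. Stack: [True]
POP_JUMP_IF_FALSE → pop True; no jump. Stack: []
LOAD_FAST_LOAD_FAST p,c → push 4,32. Stack: [4, 32]
BINARY_OP % → 4 % 32 = 4. Stack: [4]
STORE_FAST p → p=4. Stack: []
LOAD_FAST p → push 4. Stack: [4]
LOAD_CONST → push 1. Stack: [4, 1]
BINARY_OP >> → 4 >> 1 = 2. Stack: [2]
STORE_FAST p → p=2. Stack: []
LOAD_FAST i → push 2. Stack: [2]
LOAD_CONST → push 1. Stack: [2, 1]
BINARY_OP + → 2 + 1 = 3. Stack: [3]
STORE_FAST i → i=3. Stack: []
LOAD_FAST i → push 3. Stack: [3]
LOAD_CONST → push 3. Stack: [3, 3]
COMPARE_OP bool(<) → 3 vs 3 = False. Stack: [False]
POP_JUMP_IF_FALSE → pop False; jump. Stack: []
LOAD_FAST p → push 2. Stack: [2]
RETURN_VALUE → return 2.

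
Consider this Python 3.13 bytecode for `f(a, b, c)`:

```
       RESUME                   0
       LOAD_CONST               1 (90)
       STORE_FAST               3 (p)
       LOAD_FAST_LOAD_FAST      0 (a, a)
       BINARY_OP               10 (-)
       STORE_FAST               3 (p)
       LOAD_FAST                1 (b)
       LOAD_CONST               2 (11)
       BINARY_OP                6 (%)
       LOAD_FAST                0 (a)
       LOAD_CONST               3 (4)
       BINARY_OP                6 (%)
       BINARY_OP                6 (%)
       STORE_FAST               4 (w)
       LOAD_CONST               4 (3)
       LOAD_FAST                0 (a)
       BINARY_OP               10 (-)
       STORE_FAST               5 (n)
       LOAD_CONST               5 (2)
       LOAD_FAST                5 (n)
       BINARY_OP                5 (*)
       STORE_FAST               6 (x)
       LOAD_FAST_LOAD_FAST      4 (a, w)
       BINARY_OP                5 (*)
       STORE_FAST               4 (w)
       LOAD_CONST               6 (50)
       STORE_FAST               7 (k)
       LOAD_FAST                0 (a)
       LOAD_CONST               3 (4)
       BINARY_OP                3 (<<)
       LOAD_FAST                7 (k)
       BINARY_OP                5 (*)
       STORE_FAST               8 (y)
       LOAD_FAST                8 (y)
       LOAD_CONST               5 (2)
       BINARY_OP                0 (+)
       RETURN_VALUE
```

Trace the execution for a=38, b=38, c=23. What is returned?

LOAD_CONST → push 90. Stack: [90]
STORE_FAST p → p=90. Stack: []
LOAD_FAST_LOAD_FAST a,a → push 38,38. Stack: [38, 38]
BINARY_OP - → 38 - 38 = 0. Stack: [0]
STORE_FAST p → p=0. Stack: []
LOAD_FAST b → push 38. Stack: [38]
LOAD_CONST → push 11. Stack: [38, 11]
BINARY_OP % → 38 % 11 = 5. Stack: [5]
LOAD_FAST a → push 38. Stack: [5, 38]
LOAD_CONST → push 4. Stack: [5, 38, 4]
BINARY_OP % → 38 % 4 = 2. Stack: [5, 2]
BINARY_OP % → 5 % 2 = 1. Stack: [1]
STORE_FAST w → w=1. Stack: []
LOAD_CONST → push 3. Stack: [3]
LOAD_FAST a → push 38. Stack: [3, 38]
BINARY_OP - → 3 - 38 = -35. Stack: [-35]
STORE_FAST n → n=-35. Stack: []
LOAD_CONST → push 2. Stack: [2]
LOAD_FAST n → push -35. Stack: [2, -35]
BINARY_OP * → 2 * -35 = -70. Stack: [-70]
STORE_FAST x → x=-70. Stack: []
LOAD_FAST_LOAD_FAST a,w → push 38,1. Stack: [38, 1]
BINARY_OP * → 38 * 1 = 38. Stack: [38]
STORE_FAST w → w=38. Stack: []
LOAD_CONST → push 50. Stack: [50]
STORE_FAST k → k=50. Stack: []
LOAD_FAST a → push 38. Stack: [38]
LOAD_CONST → push 4. Stack: [38, 4]
BINARY_OP << → 38 << 4 = 608. Stack: [608]
LOAD_FAST k → push 50. Stack: [608, 50]
BINARY_OP * → 608 * 50 = 30400. Stack: [30400]
STORE_FAST y → y=30400. Stack: []
LOAD_FAST y → push 30400. Stack: [30400]
LOAD_CONST → push 2. Stack: [30400, 2]
BINARY_OP + → 30400 + 2 = 30402. Stack: [30402]
RETURN_VALUE → return 30402.

30402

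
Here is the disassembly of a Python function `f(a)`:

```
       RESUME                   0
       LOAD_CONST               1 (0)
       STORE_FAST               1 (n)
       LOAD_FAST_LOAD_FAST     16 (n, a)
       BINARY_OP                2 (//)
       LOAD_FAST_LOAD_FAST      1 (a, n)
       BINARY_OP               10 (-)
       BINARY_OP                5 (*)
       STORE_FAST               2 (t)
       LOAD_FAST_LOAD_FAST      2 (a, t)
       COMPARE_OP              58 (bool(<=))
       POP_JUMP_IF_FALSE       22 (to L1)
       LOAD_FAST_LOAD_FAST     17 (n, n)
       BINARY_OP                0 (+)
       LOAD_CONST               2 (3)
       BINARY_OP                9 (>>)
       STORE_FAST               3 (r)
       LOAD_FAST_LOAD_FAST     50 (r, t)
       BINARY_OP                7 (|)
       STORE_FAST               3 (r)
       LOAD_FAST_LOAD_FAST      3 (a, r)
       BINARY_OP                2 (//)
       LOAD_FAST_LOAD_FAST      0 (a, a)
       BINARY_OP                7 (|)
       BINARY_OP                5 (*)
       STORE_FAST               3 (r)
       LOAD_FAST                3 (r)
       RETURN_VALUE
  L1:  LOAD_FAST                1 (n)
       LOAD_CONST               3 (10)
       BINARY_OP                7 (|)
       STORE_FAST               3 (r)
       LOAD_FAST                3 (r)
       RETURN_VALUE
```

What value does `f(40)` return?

10

LOAD_CONST → push 0. Stack: [0]
STORE_FAST n → n=0. Stack: []
LOAD_FAST_LOAD_FAST n,a → push 0,40. Stack: [0, 40]
BINARY_OP // → 0 // 40 = 0. Stack: [0]
LOAD_FAST_LOAD_FAST a,n → push 40,0. Stack: [0, 40, 0]
BINARY_OP - → 40 - 0 = 40. Stack: [0, 40]
BINARY_OP * → 0 * 40 = 0. Stack: [0]
STORE_FAST t → t=0. Stack: []
LOAD_FAST_LOAD_FAST a,t → push 40,0. Stack: [40, 0]
COMPARE_OP bool(<=) → 40 vs 0 = False. Stack: [False]
POP_JUMP_IF_FALSE → pop False; jump. Stack: []
LOAD_FAST n → push 0. Stack: [0]
LOAD_CONST → push 10. Stack: [0, 10]
BINARY_OP | → 0 | 10 = 10. Stack: [10]
STORE_FAST r → r=10. Stack: []
LOAD_FAST r → push 10. Stack: [10]
RETURN_VALUE → return 10.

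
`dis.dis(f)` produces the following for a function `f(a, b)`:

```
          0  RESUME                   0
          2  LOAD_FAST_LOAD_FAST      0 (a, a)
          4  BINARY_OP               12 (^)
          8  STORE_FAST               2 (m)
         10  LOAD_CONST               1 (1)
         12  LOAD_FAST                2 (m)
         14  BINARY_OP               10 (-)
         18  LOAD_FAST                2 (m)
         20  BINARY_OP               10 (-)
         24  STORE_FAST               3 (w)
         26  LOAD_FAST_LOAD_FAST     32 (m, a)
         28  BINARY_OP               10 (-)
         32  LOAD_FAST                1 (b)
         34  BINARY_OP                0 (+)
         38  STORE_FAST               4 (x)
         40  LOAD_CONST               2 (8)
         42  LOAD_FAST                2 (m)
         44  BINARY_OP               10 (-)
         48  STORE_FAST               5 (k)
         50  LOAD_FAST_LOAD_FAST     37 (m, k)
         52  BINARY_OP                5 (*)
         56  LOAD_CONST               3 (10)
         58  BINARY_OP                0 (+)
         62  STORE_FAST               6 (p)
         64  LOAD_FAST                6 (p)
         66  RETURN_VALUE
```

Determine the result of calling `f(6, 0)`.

LOAD_FAST_LOAD_FAST a,a → push 6,6. Stack: [6, 6]
BINARY_OP ^ → 6 ^ 6 = 0. Stack: [0]
STORE_FAST m → m=0. Stack: []
LOAD_CONST → push 1. Stack: [1]
LOAD_FAST m → push 0. Stack: [1, 0]
BINARY_OP - → 1 - 0 = 1. Stack: [1]
LOAD_FAST m → push 0. Stack: [1, 0]
BINARY_OP - → 1 - 0 = 1. Stack: [1]
STORE_FAST w → w=1. Stack: []
LOAD_FAST_LOAD_FAST m,a → push 0,6. Stack: [0, 6]
BINARY_OP - → 0 - 6 = -6. Stack: [-6]
LOAD_FAST b → push 0. Stack: [-6, 0]
BINARY_OP + → -6 + 0 = -6. Stack: [-6]
STORE_FAST x → x=-6. Stack: []
LOAD_CONST → push 8. Stack: [8]
LOAD_FAST m → push 0. Stack: [8, 0]
BINARY_OP - → 8 - 0 = 8. Stack: [8]
STORE_FAST k → k=8. Stack: []
LOAD_FAST_LOAD_FAST m,k → push 0,8. Stack: [0, 8]
BINARY_OP * → 0 * 8 = 0. Stack: [0]
LOAD_CONST → push 10. Stack: [0, 10]
BINARY_OP + → 0 + 10 = 10. Stack: [10]
STORE_FAST p → p=10. Stack: []
LOAD_FAST p → push 10. Stack: [10]
RETURN_VALUE → return 10.

10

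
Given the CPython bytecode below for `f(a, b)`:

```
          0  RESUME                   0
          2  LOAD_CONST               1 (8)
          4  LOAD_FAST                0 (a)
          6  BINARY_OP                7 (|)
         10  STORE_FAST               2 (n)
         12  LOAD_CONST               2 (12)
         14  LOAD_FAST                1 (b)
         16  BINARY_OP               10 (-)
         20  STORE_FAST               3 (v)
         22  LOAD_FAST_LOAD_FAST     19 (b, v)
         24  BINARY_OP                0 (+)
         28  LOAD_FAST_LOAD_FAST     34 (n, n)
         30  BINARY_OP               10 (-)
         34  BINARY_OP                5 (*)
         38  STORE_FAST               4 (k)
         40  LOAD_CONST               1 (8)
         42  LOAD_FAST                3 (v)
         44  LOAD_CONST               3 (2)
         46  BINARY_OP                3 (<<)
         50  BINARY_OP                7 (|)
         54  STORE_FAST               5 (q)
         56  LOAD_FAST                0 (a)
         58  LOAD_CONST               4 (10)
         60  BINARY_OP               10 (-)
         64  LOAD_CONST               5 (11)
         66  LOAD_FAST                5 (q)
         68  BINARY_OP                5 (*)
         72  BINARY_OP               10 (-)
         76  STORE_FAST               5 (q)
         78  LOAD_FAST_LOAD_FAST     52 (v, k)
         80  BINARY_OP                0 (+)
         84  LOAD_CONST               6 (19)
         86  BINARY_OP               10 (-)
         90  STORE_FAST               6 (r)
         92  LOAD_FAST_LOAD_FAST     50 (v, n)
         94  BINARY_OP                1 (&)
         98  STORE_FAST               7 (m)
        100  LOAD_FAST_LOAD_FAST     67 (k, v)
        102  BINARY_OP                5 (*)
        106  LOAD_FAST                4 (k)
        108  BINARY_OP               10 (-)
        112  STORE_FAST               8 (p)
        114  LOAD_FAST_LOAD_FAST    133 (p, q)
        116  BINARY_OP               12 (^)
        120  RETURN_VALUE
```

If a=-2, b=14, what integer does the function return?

LOAD_CONST → push 8. Stack: [8]
LOAD_FAST a → push -2. Stack: [8, -2]
BINARY_OP | → 8 | -2 = -2. Stack: [-2]
STORE_FAST n → n=-2. Stack: []
LOAD_CONST → push 12. Stack: [12]
LOAD_FAST b → push 14. Stack: [12, 14]
BINARY_OP - → 12 - 14 = -2. Stack: [-2]
STORE_FAST v → v=-2. Stack: []
LOAD_FAST_LOAD_FAST b,v → push 14,-2. Stack: [14, -2]
BINARY_OP + → 14 + -2 = 12. Stack: [12]
LOAD_FAST_LOAD_FAST n,n → push -2,-2. Stack: [12, -2, -2]
BINARY_OP - → -2 - -2 = 0. Stack: [12, 0]
BINARY_OP * → 12 * 0 = 0. Stack: [0]
STORE_FAST k → k=0. Stack: []
LOAD_CONST → push 8. Stack: [8]
LOAD_FAST v → push -2. Stack: [8, -2]
LOAD_CONST → push 2. Stack: [8, -2, 2]
BINARY_OP << → -2 << 2 = -8. Stack: [8, -8]
BINARY_OP | → 8 | -8 = -8. Stack: [-8]
STORE_FAST q → q=-8. Stack: []
LOAD_FAST a → push -2. Stack: [-2]
LOAD_CONST → push 10. Stack: [-2, 10]
BINARY_OP - → -2 - 10 = -12. Stack: [-12]
LOAD_CONST → push 11. Stack: [-12, 11]
LOAD_FAST q → push -8. Stack: [-12, 11, -8]
BINARY_OP * → 11 * -8 = -88. Stack: [-12, -88]
BINARY_OP - → -12 - -88 = 76. Stack: [76]
STORE_FAST q → q=76. Stack: []
LOAD_FAST_LOAD_FAST v,k → push -2,0. Stack: [-2, 0]
BINARY_OP + → -2 + 0 = -2. Stack: [-2]
LOAD_CONST → push 19. Stack: [-2, 19]
BINARY_OP - → -2 - 19 = -21. Stack: [-21]
STORE_FAST r → r=-21. Stack: []
LOAD_FAST_LOAD_FAST v,n → push -2,-2. Stack: [-2, -2]
BINARY_OP & → -2 & -2 = -2. Stack: [-2]
STORE_FAST m → m=-2. Stack: []
LOAD_FAST_LOAD_FAST k,v → push 0,-2. Stack: [0, -2]
BINARY_OP * → 0 * -2 = 0. Stack: [0]
LOAD_FAST k → push 0. Stack: [0, 0]
BINARY_OP - → 0 - 0 = 0. Stack: [0]
STORE_FAST p → p=0. Stack: []
LOAD_FAST_LOAD_FAST p,q → push 0,76. Stack: [0, 76]
BINARY_OP ^ → 0 ^ 76 = 76. Stack: [76]
RETURN_VALUE → return 76.

76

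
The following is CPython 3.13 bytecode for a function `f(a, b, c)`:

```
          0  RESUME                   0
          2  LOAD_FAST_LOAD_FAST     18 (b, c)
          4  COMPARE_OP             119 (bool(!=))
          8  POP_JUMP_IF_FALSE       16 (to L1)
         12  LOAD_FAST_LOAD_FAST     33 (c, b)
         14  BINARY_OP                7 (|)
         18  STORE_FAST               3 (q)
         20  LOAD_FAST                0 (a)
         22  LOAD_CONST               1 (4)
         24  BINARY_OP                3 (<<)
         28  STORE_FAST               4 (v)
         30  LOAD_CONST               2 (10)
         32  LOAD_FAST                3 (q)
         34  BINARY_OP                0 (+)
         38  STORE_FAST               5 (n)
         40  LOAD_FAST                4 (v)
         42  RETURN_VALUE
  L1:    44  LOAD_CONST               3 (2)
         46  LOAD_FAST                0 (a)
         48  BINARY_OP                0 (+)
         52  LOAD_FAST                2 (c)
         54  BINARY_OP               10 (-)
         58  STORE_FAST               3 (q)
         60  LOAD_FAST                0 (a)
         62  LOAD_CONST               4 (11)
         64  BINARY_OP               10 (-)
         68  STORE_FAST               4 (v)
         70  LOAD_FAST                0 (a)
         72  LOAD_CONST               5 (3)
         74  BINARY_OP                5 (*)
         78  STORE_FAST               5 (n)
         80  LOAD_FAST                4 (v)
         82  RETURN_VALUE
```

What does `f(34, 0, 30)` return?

544

LOAD_FAST_LOAD_FAST b,c → push 0,30. Stack: [0, 30]
COMPARE_OP bool(!=) → 0 vs 30 = True. Stack: [True]
POP_JUMP_IF_FALSE → pop True; no jump. Stack: []
LOAD_FAST_LOAD_FAST c,b → push 30,0. Stack: [30, 0]
BINARY_OP | → 30 | 0 = 30. Stack: [30]
STORE_FAST q → q=30. Stack: []
LOAD_FAST a → push 34. Stack: [34]
LOAD_CONST → push 4. Stack: [34, 4]
BINARY_OP << → 34 << 4 = 544. Stack: [544]
STORE_FAST v → v=544. Stack: []
LOAD_CONST → push 10. Stack: [10]
LOAD_FAST q → push 30. Stack: [10, 30]
BINARY_OP + → 10 + 30 = 40. Stack: [40]
STORE_FAST n → n=40. Stack: []
LOAD_FAST v → push 544. Stack: [544]
RETURN_VALUE → return 544.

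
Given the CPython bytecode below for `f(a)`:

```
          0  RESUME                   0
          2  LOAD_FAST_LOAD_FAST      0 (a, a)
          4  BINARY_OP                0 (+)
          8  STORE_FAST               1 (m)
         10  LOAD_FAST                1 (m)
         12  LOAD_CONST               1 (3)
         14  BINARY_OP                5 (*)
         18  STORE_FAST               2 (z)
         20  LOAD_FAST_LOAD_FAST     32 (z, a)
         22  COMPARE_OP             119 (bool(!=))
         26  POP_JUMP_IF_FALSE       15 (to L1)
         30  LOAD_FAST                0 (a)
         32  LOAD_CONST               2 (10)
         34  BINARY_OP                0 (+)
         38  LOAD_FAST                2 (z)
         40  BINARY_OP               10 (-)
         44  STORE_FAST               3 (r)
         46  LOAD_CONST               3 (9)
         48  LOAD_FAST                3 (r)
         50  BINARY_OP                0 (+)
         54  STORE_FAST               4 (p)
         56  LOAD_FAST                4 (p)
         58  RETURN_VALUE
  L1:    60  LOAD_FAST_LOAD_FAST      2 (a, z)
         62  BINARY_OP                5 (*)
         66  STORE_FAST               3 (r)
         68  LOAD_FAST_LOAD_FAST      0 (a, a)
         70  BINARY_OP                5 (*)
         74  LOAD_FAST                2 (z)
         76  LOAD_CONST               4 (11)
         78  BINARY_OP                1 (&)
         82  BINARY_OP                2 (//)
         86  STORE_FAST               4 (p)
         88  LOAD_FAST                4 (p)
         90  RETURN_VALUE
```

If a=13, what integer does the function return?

-46

LOAD_FAST_LOAD_FAST a,a → push 13,13. Stack: [13, 13]
BINARY_OP + → 13 + 13 = 26. Stack: [26]
STORE_FAST m → m=26. Stack: []
LOAD_FAST m → push 26. Stack: [26]
LOAD_CONST → push 3. Stack: [26, 3]
BINARY_OP * → 26 * 3 = 78. Stack: [78]
STORE_FAST z → z=78. Stack: []
LOAD_FAST_LOAD_FAST z,a → push 78,13. Stack: [78, 13]
COMPARE_OP bool(!=) → 78 vs 13 = True. Stack: [True]
POP_JUMP_IF_FALSE → pop True; no jump. Stack: []
LOAD_FAST a → push 13. Stack: [13]
LOAD_CONST → push 10. Stack: [13, 10]
BINARY_OP + → 13 + 10 = 23. Stack: [23]
LOAD_FAST z → push 78. Stack: [23, 78]
BINARY_OP - → 23 - 78 = -55. Stack: [-55]
STORE_FAST r → r=-55. Stack: []
LOAD_CONST → push 9. Stack: [9]
LOAD_FAST r → push -55. Stack: [9, -55]
BINARY_OP + → 9 + -55 = -46. Stack: [-46]
STORE_FAST p → p=-46. Stack: []
LOAD_FAST p → push -46. Stack: [-46]
RETURN_VALUE → return -46.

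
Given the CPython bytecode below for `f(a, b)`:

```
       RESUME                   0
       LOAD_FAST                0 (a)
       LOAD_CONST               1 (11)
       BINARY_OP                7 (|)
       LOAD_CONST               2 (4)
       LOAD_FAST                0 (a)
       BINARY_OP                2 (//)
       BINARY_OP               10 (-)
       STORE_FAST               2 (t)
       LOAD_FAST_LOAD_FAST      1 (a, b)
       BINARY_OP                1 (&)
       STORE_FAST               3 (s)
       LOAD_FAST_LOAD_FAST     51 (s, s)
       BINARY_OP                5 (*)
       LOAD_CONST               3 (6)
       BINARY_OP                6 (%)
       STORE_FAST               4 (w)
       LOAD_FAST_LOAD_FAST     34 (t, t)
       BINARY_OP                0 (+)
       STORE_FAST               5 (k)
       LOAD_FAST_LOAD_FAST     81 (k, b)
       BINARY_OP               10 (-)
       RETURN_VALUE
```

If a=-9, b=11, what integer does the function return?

-11

LOAD_FAST a → push -9. Stack: [-9]
LOAD_CONST → push 11. Stack: [-9, 11]
BINARY_OP | → -9 | 11 = -1. Stack: [-1]
LOAD_CONST → push 4. Stack: [-1, 4]
LOAD_FAST a → push -9. Stack: [-1, 4, -9]
BINARY_OP // → 4 // -9 = -1. Stack: [-1, -1]
BINARY_OP - → -1 - -1 = 0. Stack: [0]
STORE_FAST t → t=0. Stack: []
LOAD_FAST_LOAD_FAST a,b → push -9,11. Stack: [-9, 11]
BINARY_OP & → -9 & 11 = 3. Stack: [3]
STORE_FAST s → s=3. Stack: []
LOAD_FAST_LOAD_FAST s,s → push 3,3. Stack: [3, 3]
BINARY_OP * → 3 * 3 = 9. Stack: [9]
LOAD_CONST → push 6. Stack: [9, 6]
BINARY_OP % → 9 % 6 = 3. Stack: [3]
STORE_FAST w → w=3. Stack: []
LOAD_FAST_LOAD_FAST t,t → push 0,0. Stack: [0, 0]
BINARY_OP + → 0 + 0 = 0. Stack: [0]
STORE_FAST k → k=0. Stack: []
LOAD_FAST_LOAD_FAST k,b → push 0,11. Stack: [0, 11]
BINARY_OP - → 0 - 11 = -11. Stack: [-11]
RETURN_VALUE → return -11.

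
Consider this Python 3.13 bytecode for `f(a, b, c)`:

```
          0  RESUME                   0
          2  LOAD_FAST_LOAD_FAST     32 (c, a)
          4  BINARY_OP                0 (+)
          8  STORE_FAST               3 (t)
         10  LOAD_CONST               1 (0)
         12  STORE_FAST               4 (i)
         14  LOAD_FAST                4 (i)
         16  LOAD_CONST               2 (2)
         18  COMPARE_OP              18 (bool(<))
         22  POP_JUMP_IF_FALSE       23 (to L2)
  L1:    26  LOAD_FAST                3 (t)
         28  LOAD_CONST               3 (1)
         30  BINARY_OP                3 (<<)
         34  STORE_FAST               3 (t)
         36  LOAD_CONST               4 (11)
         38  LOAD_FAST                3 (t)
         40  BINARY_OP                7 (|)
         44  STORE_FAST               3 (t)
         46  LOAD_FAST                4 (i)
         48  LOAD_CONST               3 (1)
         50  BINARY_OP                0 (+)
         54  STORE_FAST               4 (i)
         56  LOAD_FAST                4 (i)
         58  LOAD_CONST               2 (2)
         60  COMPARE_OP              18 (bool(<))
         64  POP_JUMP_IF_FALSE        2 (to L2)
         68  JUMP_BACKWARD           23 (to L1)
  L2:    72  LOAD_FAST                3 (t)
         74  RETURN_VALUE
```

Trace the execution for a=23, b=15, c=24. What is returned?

LOAD_FAST_LOAD_FAST c,a → push 24,23. Stack: [24, 23]
BINARY_OP + → 24 + 23 = 47. Stack: [47]
STORE_FAST t → t=47. Stack: []
LOAD_CONST → push 0. Stack: [0]
STORE_FAST i → i=0. Stack: []
LOAD_FAST i → push 0. Stack: [0]
LOAD_CONST → push 2. Stack: [0, 2]
COMPARE_OP bool(<) → 0 vs 2 = True. Stack: [True]
POP_JUMP_IF_FALSE → pop True; no jump. Stack: []
LOAD_FAST t → push 47. Stack: [47]
LOAD_CONST → push 1. Stack: [47, 1]
BINARY_OP << → 47 << 1 = 94. Stack: [94]
STORE_FAST t → t=94. Stack: []
LOAD_CONST → push 11. Stack: [11]
LOAD_FAST t → push 94. Stack: [11, 94]
BINARY_OP | → 11 | 94 = 95. Stack: [95]
STORE_FAST t → t=95. Stack: []
LOAD_FAST i → push 0. Stack: [0]
LOAD_CONST → push 1. Stack: [0, 1]
BINARY_OP + → 0 + 1 = 1. Stack: [1]
STORE_FAST i → i=1. Stack: []
LOAD_FAST i → push 1. Stack: [1]
LOAD_CONST → push 2. Stack: [1, 2]
COMPARE_OP bool(<) → 1 vs 2 = True. Stack: [True]
POP_JUMP_IF_FALSE → pop True; no jump. Stack: []
LOAD_FAST t → push 95. Stack: [95]
LOAD_CONST → push 1. Stack: [95, 1]
BINARY_OP << → 95 << 1 = 190. Stack: [190]
STORE_FAST t → t=190. Stack: []
LOAD_CONST → push 11. Stack: [11]
LOAD_FAST t → push 190. Stack: [11, 190]
BINARY_OP | → 11 | 190 = 191. Stack: [191]
STORE_FAST t → t=191. Stack: []
LOAD_FAST i → push 1. Stack: [1]
LOAD_CONST → push 1. Stack: [1, 1]
BINARY_OP + → 1 + 1 = 2. Stack: [2]
STORE_FAST i → i=2. Stack: []
LOAD_FAST i → push 2. Stack: [2]
LOAD_CONST → push 2. Stack: [2, 2]
COMPARE_OP bool(<) → 2 vs 2 = False. Stack: [False]
POP_JUMP_IF_FALSE → pop False; jump. Stack: []
LOAD_FAST t → push 191. Stack: [191]
RETURN_VALUE → return 191.

191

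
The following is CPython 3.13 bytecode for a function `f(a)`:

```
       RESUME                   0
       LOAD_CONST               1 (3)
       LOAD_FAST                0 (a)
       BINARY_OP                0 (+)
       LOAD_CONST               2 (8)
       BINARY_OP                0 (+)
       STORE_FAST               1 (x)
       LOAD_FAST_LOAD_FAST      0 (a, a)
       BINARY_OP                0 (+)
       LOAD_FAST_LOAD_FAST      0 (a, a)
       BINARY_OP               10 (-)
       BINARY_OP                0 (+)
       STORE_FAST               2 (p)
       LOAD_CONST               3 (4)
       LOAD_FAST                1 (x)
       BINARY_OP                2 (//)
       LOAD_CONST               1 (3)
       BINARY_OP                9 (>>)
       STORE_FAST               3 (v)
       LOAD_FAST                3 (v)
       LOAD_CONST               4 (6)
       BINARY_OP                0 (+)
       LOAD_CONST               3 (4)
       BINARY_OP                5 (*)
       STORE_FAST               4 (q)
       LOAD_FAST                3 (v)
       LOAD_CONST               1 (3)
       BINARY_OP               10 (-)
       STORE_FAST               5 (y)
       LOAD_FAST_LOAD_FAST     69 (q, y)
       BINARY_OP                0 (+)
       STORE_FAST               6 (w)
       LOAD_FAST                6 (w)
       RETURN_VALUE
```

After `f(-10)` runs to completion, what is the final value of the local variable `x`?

1

LOAD_CONST → push 3. Stack: [3]
LOAD_FAST a → push -10. Stack: [3, -10]
BINARY_OP + → 3 + -10 = -7. Stack: [-7]
LOAD_CONST → push 8. Stack: [-7, 8]
BINARY_OP + → -7 + 8 = 1. Stack: [1]
STORE_FAST x → x=1. Stack: []
LOAD_FAST_LOAD_FAST a,a → push -10,-10. Stack: [-10, -10]
BINARY_OP + → -10 + -10 = -20. Stack: [-20]
LOAD_FAST_LOAD_FAST a,a → push -10,-10. Stack: [-20, -10, -10]
BINARY_OP - → -10 - -10 = 0. Stack: [-20, 0]
BINARY_OP + → -20 + 0 = -20. Stack: [-20]
STORE_FAST p → p=-20. Stack: []
LOAD_CONST → push 4. Stack: [4]
LOAD_FAST x → push 1. Stack: [4, 1]
BINARY_OP // → 4 // 1 = 4. Stack: [4]
LOAD_CONST → push 3. Stack: [4, 3]
BINARY_OP >> → 4 >> 3 = 0. Stack: [0]
STORE_FAST v → v=0. Stack: []
LOAD_FAST v → push 0. Stack: [0]
LOAD_CONST → push 6. Stack: [0, 6]
BINARY_OP + → 0 + 6 = 6. Stack: [6]
LOAD_CONST → push 4. Stack: [6, 4]
BINARY_OP * → 6 * 4 = 24. Stack: [24]
STORE_FAST q → q=24. Stack: []
LOAD_FAST v → push 0. Stack: [0]
LOAD_CONST → push 3. Stack: [0, 3]
BINARY_OP - → 0 - 3 = -3. Stack: [-3]
STORE_FAST y → y=-3. Stack: []
LOAD_FAST_LOAD_FAST q,y → push 24,-3. Stack: [24, -3]
BINARY_OP + → 24 + -3 = 21. Stack: [21]
STORE_FAST w → w=21. Stack: []
LOAD_FAST w → push 21. Stack: [21]
RETURN_VALUE → return 21.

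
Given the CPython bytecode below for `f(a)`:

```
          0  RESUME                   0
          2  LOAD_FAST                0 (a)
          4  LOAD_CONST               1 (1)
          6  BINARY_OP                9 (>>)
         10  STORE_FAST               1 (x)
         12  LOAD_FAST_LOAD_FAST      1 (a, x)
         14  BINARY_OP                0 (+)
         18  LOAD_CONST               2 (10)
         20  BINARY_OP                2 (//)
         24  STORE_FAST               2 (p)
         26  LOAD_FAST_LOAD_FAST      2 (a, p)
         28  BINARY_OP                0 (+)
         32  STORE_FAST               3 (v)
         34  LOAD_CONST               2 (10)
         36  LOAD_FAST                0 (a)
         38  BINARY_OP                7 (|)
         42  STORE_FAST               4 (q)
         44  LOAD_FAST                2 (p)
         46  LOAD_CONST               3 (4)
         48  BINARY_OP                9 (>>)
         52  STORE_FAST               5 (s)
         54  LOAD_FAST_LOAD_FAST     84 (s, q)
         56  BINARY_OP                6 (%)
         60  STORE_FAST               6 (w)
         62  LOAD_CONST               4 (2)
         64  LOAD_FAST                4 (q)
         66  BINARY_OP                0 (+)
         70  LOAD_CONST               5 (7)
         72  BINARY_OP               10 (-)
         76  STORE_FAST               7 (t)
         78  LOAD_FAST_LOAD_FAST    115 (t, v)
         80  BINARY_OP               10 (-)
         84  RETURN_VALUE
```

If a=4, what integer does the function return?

LOAD_FAST a → push 4. Stack: [4]
LOAD_CONST → push 1. Stack: [4, 1]
BINARY_OP >> → 4 >> 1 = 2. Stack: [2]
STORE_FAST x → x=2. Stack: []
LOAD_FAST_LOAD_FAST a,x → push 4,2. Stack: [4, 2]
BINARY_OP + → 4 + 2 = 6. Stack: [6]
LOAD_CONST → push 10. Stack: [6, 10]
BINARY_OP // → 6 // 10 = 0. Stack: [0]
STORE_FAST p → p=0. Stack: []
LOAD_FAST_LOAD_FAST a,p → push 4,0. Stack: [4, 0]
BINARY_OP + → 4 + 0 = 4. Stack: [4]
STORE_FAST v → v=4. Stack: []
LOAD_CONST → push 10. Stack: [10]
LOAD_FAST a → push 4. Stack: [10, 4]
BINARY_OP | → 10 | 4 = 14. Stack: [14]
STORE_FAST q → q=14. Stack: []
LOAD_FAST p → push 0. Stack: [0]
LOAD_CONST → push 4. Stack: [0, 4]
BINARY_OP >> → 0 >> 4 = 0. Stack: [0]
STORE_FAST s → s=0. Stack: []
LOAD_FAST_LOAD_FAST s,q → push 0,14. Stack: [0, 14]
BINARY_OP % → 0 % 14 = 0. Stack: [0]
STORE_FAST w → w=0. Stack: []
LOAD_CONST → push 2. Stack: [2]
LOAD_FAST q → push 14. Stack: [2, 14]
BINARY_OP + → 2 + 14 = 16. Stack: [16]
LOAD_CONST → push 7. Stack: [16, 7]
BINARY_OP - → 16 - 7 = 9. Stack: [9]
STORE_FAST t → t=9. Stack: []
LOAD_FAST_LOAD_FAST t,v → push 9,4. Stack: [9, 4]
BINARY_OP - → 9 - 4 = 5. Stack: [5]
RETURN_VALUE → return 5.

5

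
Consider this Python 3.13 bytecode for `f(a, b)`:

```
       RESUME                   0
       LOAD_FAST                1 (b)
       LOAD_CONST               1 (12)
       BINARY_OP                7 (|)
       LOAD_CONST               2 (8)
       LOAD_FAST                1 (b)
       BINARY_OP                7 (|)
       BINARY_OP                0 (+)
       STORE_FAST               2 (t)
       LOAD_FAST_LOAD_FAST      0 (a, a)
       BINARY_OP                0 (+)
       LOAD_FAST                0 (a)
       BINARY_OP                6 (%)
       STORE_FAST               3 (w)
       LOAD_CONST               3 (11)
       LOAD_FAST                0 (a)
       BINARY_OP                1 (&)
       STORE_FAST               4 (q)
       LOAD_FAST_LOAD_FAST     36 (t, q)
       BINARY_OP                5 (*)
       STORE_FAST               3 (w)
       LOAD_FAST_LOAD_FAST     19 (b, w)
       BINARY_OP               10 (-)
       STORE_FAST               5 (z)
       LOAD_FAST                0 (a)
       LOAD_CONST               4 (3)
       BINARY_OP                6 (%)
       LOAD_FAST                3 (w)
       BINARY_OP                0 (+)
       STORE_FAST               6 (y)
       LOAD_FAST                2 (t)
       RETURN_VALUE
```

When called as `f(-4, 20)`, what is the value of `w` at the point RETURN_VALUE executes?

448

LOAD_FAST b → push 20. Stack: [20]
LOAD_CONST → push 12. Stack: [20, 12]
BINARY_OP | → 20 | 12 = 28. Stack: [28]
LOAD_CONST → push 8. Stack: [28, 8]
LOAD_FAST b → push 20. Stack: [28, 8, 20]
BINARY_OP | → 8 | 20 = 28. Stack: [28, 28]
BINARY_OP + → 28 + 28 = 56. Stack: [56]
STORE_FAST t → t=56. Stack: []
LOAD_FAST_LOAD_FAST a,a → push -4,-4. Stack: [-4, -4]
BINARY_OP + → -4 + -4 = -8. Stack: [-8]
LOAD_FAST a → push -4. Stack: [-8, -4]
BINARY_OP % → -8 % -4 = 0. Stack: [0]
STORE_FAST w → w=0. Stack: []
LOAD_CONST → push 11. Stack: [11]
LOAD_FAST a → push -4. Stack: [11, -4]
BINARY_OP & → 11 & -4 = 8. Stack: [8]
STORE_FAST q → q=8. Stack: []
LOAD_FAST_LOAD_FAST t,q → push 56,8. Stack: [56, 8]
BINARY_OP * → 56 * 8 = 448. Stack: [448]
STORE_FAST w → w=448. Stack: []
LOAD_FAST_LOAD_FAST b,w → push 20,448. Stack: [20, 448]
BINARY_OP - → 20 - 448 = -428. Stack: [-428]
STORE_FAST z → z=-428. Stack: []
LOAD_FAST a → push -4. Stack: [-4]
LOAD_CONST → push 3. Stack: [-4, 3]
BINARY_OP % → -4 % 3 = 2. Stack: [2]
LOAD_FAST w → push 448. Stack: [2, 448]
BINARY_OP + → 2 + 448 = 450. Stack: [450]
STORE_FAST y → y=450. Stack: []
LOAD_FAST t → push 56. Stack: [56]
RETURN_VALUE → return 56.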